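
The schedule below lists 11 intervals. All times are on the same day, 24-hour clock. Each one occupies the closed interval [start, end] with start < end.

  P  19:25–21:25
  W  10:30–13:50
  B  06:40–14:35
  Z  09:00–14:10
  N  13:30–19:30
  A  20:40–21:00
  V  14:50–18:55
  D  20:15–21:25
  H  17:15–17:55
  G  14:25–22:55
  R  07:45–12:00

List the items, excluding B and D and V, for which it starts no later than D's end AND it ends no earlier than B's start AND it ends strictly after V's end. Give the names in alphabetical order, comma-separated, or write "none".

Conditions: its start is no later than D's end (X.start <= 21:25) AND its end is no earlier than B's start (X.end >= 06:40) AND its end is strictly after V's end (X.end > 18:55).
A: start 20:40 <= 21:25? ✓; end 21:00 >= 06:40? ✓; end 21:00 > 18:55? ✓ → yes.
G: start 14:25 <= 21:25? ✓; end 22:55 >= 06:40? ✓; end 22:55 > 18:55? ✓ → yes.
H: start 17:15 <= 21:25? ✓; end 17:55 >= 06:40? ✓; end 17:55 > 18:55? ✗ → no.
N: start 13:30 <= 21:25? ✓; end 19:30 >= 06:40? ✓; end 19:30 > 18:55? ✓ → yes.
P: start 19:25 <= 21:25? ✓; end 21:25 >= 06:40? ✓; end 21:25 > 18:55? ✓ → yes.
R: start 07:45 <= 21:25? ✓; end 12:00 >= 06:40? ✓; end 12:00 > 18:55? ✗ → no.
W: start 10:30 <= 21:25? ✓; end 13:50 >= 06:40? ✓; end 13:50 > 18:55? ✗ → no.
Z: start 09:00 <= 21:25? ✓; end 14:10 >= 06:40? ✓; end 14:10 > 18:55? ✗ → no.
Result: A, G, N, P.

A, G, N, P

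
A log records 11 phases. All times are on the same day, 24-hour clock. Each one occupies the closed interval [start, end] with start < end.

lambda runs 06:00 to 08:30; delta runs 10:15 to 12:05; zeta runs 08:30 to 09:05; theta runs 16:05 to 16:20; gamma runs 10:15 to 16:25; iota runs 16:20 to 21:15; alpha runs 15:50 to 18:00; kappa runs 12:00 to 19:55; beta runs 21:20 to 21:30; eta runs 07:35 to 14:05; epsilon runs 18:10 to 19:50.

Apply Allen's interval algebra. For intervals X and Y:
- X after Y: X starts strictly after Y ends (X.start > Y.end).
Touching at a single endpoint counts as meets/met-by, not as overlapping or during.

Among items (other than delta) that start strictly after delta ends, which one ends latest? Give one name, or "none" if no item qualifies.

Target delta = [10:15, 12:05].
alpha [15:50, 18:00] → after → candidate.
beta [21:20, 21:30] → after → candidate.
epsilon [18:10, 19:50] → after → candidate.
eta [07:35, 14:05] → contains → excluded.
gamma [10:15, 16:25] → started-by → excluded.
iota [16:20, 21:15] → after → candidate.
kappa [12:00, 19:55] → overlapped-by → excluded.
lambda [06:00, 08:30] → before → excluded.
theta [16:05, 16:20] → after → candidate.
zeta [08:30, 09:05] → before → excluded.
Among candidates, latest end is 21:30 → beta.

beta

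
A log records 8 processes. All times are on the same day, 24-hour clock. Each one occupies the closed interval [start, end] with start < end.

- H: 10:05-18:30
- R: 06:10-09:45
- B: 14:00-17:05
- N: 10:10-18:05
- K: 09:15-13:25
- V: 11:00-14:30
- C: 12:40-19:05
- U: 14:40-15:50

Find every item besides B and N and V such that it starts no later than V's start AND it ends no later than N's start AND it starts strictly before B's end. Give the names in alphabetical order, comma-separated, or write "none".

Conditions: its start is no later than V's start (X.start <= 11:00) AND its end is no later than N's start (X.end <= 10:10) AND its start is strictly before B's end (X.start < 17:05).
C: start 12:40 <= 11:00? ✗; end 19:05 <= 10:10? ✗; start 12:40 < 17:05? ✓ → no.
H: start 10:05 <= 11:00? ✓; end 18:30 <= 10:10? ✗; start 10:05 < 17:05? ✓ → no.
K: start 09:15 <= 11:00? ✓; end 13:25 <= 10:10? ✗; start 09:15 < 17:05? ✓ → no.
R: start 06:10 <= 11:00? ✓; end 09:45 <= 10:10? ✓; start 06:10 < 17:05? ✓ → yes.
U: start 14:40 <= 11:00? ✗; end 15:50 <= 10:10? ✗; start 14:40 < 17:05? ✓ → no.
Result: R.

R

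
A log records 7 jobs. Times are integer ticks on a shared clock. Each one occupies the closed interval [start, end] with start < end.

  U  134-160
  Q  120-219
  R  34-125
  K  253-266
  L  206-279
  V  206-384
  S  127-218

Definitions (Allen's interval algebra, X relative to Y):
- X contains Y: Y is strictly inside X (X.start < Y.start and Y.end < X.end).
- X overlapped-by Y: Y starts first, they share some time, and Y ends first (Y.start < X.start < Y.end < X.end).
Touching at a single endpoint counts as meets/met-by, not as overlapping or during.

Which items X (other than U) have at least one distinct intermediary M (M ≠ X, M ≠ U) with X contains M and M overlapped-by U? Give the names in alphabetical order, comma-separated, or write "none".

Target U = [134, 160].
Intermediaries M with M overlapped-by U: none.
Union: none.

none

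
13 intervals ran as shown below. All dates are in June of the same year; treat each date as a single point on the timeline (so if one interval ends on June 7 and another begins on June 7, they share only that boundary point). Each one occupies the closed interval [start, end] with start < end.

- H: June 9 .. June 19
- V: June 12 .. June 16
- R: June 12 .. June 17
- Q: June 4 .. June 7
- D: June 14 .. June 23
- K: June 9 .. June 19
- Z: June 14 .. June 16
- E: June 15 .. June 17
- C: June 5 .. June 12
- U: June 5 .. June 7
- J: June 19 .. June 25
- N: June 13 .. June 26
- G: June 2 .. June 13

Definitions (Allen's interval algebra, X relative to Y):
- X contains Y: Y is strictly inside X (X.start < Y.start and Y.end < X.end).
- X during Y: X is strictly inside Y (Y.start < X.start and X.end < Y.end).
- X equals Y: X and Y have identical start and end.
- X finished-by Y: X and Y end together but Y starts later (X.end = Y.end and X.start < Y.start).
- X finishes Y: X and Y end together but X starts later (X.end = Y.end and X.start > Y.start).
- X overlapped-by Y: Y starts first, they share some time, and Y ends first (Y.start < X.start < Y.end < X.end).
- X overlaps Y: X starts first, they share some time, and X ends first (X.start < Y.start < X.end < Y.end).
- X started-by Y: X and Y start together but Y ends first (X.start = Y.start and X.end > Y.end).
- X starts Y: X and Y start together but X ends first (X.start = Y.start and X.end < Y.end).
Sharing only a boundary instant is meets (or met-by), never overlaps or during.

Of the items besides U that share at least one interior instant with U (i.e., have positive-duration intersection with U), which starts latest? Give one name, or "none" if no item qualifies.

C

Target U = [June 5, June 7].
C [June 5, June 12] → started-by → candidate.
D [June 14, June 23] → after → excluded.
E [June 15, June 17] → after → excluded.
G [June 2, June 13] → contains → candidate.
H [June 9, June 19] → after → excluded.
J [June 19, June 25] → after → excluded.
K [June 9, June 19] → after → excluded.
N [June 13, June 26] → after → excluded.
Q [June 4, June 7] → finished-by → candidate.
R [June 12, June 17] → after → excluded.
V [June 12, June 16] → after → excluded.
Z [June 14, June 16] → after → excluded.
Among candidates, latest start is June 5 → C.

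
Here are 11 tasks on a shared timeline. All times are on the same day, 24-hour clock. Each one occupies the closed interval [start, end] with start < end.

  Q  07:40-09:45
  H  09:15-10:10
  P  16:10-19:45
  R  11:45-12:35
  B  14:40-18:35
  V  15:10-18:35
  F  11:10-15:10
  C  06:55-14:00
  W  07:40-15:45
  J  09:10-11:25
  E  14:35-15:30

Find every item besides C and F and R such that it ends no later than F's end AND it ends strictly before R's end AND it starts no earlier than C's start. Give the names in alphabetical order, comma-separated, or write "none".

H, J, Q

Conditions: its end is no later than F's end (X.end <= 15:10) AND its end is strictly before R's end (X.end < 12:35) AND its start is no earlier than C's start (X.start >= 06:55).
B: end 18:35 <= 15:10? ✗; end 18:35 < 12:35? ✗; start 14:40 >= 06:55? ✓ → no.
E: end 15:30 <= 15:10? ✗; end 15:30 < 12:35? ✗; start 14:35 >= 06:55? ✓ → no.
H: end 10:10 <= 15:10? ✓; end 10:10 < 12:35? ✓; start 09:15 >= 06:55? ✓ → yes.
J: end 11:25 <= 15:10? ✓; end 11:25 < 12:35? ✓; start 09:10 >= 06:55? ✓ → yes.
P: end 19:45 <= 15:10? ✗; end 19:45 < 12:35? ✗; start 16:10 >= 06:55? ✓ → no.
Q: end 09:45 <= 15:10? ✓; end 09:45 < 12:35? ✓; start 07:40 >= 06:55? ✓ → yes.
V: end 18:35 <= 15:10? ✗; end 18:35 < 12:35? ✗; start 15:10 >= 06:55? ✓ → no.
W: end 15:45 <= 15:10? ✗; end 15:45 < 12:35? ✗; start 07:40 >= 06:55? ✓ → no.
Result: H, J, Q.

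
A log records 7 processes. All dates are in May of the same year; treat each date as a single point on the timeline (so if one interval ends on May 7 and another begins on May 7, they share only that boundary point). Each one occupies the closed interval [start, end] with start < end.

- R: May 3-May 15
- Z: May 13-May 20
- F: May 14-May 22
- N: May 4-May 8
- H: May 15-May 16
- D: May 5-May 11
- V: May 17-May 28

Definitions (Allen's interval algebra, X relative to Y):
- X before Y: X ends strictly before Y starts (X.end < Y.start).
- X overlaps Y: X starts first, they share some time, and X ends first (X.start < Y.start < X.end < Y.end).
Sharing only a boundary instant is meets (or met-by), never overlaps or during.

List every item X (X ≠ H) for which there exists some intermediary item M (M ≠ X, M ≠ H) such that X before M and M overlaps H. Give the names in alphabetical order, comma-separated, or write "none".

Target H = [May 15, May 16].
Intermediaries M with M overlaps H: none.
Union: none.

none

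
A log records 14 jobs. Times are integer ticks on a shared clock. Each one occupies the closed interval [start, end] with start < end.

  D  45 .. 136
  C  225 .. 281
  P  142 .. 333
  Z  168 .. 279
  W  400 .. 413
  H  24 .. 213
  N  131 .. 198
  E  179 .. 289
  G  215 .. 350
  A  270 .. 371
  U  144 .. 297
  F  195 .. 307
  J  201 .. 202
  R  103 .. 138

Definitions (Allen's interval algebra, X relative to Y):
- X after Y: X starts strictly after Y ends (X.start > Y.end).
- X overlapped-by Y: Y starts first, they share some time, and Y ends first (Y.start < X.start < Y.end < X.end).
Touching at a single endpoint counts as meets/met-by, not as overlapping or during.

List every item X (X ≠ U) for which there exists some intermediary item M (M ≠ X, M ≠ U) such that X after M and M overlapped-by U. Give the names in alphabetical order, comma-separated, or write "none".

W

Target U = [144, 297].
Intermediaries M with M overlapped-by U: A, F, G.
Via A — items with X after A: W.
Via F — items with X after F: W.
Via G — items with X after G: W.
Union: W.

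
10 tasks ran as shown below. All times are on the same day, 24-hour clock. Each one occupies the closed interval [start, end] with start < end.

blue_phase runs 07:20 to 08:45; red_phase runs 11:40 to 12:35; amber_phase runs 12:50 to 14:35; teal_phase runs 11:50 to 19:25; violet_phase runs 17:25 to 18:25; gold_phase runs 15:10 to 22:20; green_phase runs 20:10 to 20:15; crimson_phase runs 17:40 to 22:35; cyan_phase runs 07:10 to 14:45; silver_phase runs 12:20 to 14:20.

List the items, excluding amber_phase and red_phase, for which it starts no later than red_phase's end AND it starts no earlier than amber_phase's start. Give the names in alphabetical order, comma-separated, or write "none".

none

Conditions: its start is no later than red_phase's end (X.start <= 12:35) AND its start is no earlier than amber_phase's start (X.start >= 12:50).
blue_phase: start 07:20 <= 12:35? ✓; start 07:20 >= 12:50? ✗ → no.
crimson_phase: start 17:40 <= 12:35? ✗; start 17:40 >= 12:50? ✓ → no.
cyan_phase: start 07:10 <= 12:35? ✓; start 07:10 >= 12:50? ✗ → no.
gold_phase: start 15:10 <= 12:35? ✗; start 15:10 >= 12:50? ✓ → no.
green_phase: start 20:10 <= 12:35? ✗; start 20:10 >= 12:50? ✓ → no.
silver_phase: start 12:20 <= 12:35? ✓; start 12:20 >= 12:50? ✗ → no.
teal_phase: start 11:50 <= 12:35? ✓; start 11:50 >= 12:50? ✗ → no.
violet_phase: start 17:25 <= 12:35? ✗; start 17:25 >= 12:50? ✓ → no.
Result: none.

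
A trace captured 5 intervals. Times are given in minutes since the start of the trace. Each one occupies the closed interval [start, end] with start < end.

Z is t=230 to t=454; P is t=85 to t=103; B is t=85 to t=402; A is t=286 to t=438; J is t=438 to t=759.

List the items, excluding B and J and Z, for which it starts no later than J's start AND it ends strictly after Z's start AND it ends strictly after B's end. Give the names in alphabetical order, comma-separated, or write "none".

A

Conditions: its start is no later than J's start (X.start <= t=438) AND its end is strictly after Z's start (X.end > t=230) AND its end is strictly after B's end (X.end > t=402).
A: start t=286 <= t=438? ✓; end t=438 > t=230? ✓; end t=438 > t=402? ✓ → yes.
P: start t=85 <= t=438? ✓; end t=103 > t=230? ✗; end t=103 > t=402? ✗ → no.
Result: A.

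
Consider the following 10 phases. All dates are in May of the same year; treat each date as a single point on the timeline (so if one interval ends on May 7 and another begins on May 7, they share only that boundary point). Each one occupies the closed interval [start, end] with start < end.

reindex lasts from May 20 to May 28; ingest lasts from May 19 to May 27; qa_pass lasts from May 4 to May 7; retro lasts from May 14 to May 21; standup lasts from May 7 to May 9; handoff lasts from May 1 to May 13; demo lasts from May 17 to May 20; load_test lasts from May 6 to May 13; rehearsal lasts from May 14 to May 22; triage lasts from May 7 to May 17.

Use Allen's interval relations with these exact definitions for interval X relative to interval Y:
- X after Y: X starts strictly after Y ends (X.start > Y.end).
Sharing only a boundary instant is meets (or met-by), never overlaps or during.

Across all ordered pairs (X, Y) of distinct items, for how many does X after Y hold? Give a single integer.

22

Checking all 90 ordered pairs for relation 'after'; matching pairs in alphabetical order:
(demo, handoff): demo after handoff ✓
(demo, load_test): demo after load_test ✓
(demo, qa_pass): demo after qa_pass ✓
(demo, standup): demo after standup ✓
(ingest, handoff): ingest after handoff ✓
(ingest, load_test): ingest after load_test ✓
(ingest, qa_pass): ingest after qa_pass ✓
(ingest, standup): ingest after standup ✓
(ingest, triage): ingest after triage ✓
(rehearsal, handoff): rehearsal after handoff ✓
(rehearsal, load_test): rehearsal after load_test ✓
(rehearsal, qa_pass): rehearsal after qa_pass ✓
(rehearsal, standup): rehearsal after standup ✓
(reindex, handoff): reindex after handoff ✓
(reindex, load_test): reindex after load_test ✓
(reindex, qa_pass): reindex after qa_pass ✓
(reindex, standup): reindex after standup ✓
(reindex, triage): reindex after triage ✓
(retro, handoff): retro after handoff ✓
(retro, load_test): retro after load_test ✓
(retro, qa_pass): retro after qa_pass ✓
(retro, standup): retro after standup ✓
Count: 22.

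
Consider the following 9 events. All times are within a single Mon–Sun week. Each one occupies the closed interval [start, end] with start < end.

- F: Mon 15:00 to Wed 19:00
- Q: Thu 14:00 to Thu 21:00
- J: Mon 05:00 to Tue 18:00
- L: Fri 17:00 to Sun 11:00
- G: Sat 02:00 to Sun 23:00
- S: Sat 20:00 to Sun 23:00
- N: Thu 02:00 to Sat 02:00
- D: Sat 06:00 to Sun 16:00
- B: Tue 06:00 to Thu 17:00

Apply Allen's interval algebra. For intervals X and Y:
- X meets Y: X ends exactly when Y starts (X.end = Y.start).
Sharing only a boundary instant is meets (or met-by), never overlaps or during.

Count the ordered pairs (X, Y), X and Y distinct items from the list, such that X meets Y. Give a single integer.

Checking all 72 ordered pairs for relation 'meets'; matching pairs in alphabetical order:
(N, G): N meets G ✓
Count: 1.

1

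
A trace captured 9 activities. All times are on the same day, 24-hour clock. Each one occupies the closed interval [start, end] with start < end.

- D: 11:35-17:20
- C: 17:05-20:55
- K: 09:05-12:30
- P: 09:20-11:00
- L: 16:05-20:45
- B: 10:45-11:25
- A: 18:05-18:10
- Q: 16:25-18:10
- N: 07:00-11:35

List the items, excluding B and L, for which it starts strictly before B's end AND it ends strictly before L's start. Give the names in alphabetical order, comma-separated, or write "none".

K, N, P

Conditions: its start is strictly before B's end (X.start < 11:25) AND its end is strictly before L's start (X.end < 16:05).
A: start 18:05 < 11:25? ✗; end 18:10 < 16:05? ✗ → no.
C: start 17:05 < 11:25? ✗; end 20:55 < 16:05? ✗ → no.
D: start 11:35 < 11:25? ✗; end 17:20 < 16:05? ✗ → no.
K: start 09:05 < 11:25? ✓; end 12:30 < 16:05? ✓ → yes.
N: start 07:00 < 11:25? ✓; end 11:35 < 16:05? ✓ → yes.
P: start 09:20 < 11:25? ✓; end 11:00 < 16:05? ✓ → yes.
Q: start 16:25 < 11:25? ✗; end 18:10 < 16:05? ✗ → no.
Result: K, N, P.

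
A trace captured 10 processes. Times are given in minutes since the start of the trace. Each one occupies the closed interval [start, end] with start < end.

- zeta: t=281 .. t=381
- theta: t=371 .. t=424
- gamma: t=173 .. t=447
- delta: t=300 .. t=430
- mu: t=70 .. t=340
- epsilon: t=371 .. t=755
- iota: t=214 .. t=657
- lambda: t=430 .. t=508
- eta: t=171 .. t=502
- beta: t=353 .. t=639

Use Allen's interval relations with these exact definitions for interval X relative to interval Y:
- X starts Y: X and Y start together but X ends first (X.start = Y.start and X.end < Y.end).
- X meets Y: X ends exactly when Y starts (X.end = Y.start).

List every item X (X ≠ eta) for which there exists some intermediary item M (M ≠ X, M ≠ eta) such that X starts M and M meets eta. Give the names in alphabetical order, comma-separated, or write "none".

Target eta = [t=171, t=502].
Intermediaries M with M meets eta: none.
Union: none.

none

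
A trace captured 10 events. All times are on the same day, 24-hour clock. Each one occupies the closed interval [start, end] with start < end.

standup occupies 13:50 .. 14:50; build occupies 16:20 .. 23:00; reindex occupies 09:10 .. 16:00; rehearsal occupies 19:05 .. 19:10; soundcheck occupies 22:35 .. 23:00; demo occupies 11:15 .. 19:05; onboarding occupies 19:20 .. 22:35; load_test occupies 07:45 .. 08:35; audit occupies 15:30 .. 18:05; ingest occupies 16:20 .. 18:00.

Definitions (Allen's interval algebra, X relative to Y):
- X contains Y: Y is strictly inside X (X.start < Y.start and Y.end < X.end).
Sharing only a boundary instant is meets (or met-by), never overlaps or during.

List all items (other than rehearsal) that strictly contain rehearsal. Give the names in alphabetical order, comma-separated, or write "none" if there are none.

Target rehearsal = [19:05, 19:10].
audit [15:30, 18:05] → before → no.
build [16:20, 23:00] → contains → yes.
demo [11:15, 19:05] → meets → no.
ingest [16:20, 18:00] → before → no.
load_test [07:45, 08:35] → before → no.
onboarding [19:20, 22:35] → after → no.
reindex [09:10, 16:00] → before → no.
soundcheck [22:35, 23:00] → after → no.
standup [13:50, 14:50] → before → no.
Result: build.

build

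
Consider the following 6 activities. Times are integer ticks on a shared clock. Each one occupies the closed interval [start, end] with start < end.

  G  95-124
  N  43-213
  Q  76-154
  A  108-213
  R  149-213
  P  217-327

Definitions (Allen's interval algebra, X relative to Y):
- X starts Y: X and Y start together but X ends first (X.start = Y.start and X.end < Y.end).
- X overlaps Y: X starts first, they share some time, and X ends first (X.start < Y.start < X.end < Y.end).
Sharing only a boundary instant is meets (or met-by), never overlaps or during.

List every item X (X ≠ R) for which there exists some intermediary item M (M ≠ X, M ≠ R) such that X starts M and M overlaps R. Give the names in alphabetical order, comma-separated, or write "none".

none

Target R = [149, 213].
Intermediaries M with M overlaps R: Q.
Via Q — items with X starts Q: none.
Union: none.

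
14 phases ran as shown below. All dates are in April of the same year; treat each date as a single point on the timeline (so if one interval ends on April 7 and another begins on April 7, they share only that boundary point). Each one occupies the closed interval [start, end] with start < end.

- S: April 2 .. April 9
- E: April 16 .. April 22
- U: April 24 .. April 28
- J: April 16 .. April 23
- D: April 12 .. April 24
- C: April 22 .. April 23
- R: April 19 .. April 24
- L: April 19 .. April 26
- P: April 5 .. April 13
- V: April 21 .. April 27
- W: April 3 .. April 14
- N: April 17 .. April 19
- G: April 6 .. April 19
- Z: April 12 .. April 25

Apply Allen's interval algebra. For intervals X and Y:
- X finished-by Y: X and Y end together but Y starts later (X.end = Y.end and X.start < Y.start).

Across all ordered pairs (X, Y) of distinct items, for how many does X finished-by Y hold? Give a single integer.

3

Checking all 182 ordered pairs for relation 'finished-by'; matching pairs in alphabetical order:
(D, R): D finished-by R ✓
(G, N): G finished-by N ✓
(J, C): J finished-by C ✓
Count: 3.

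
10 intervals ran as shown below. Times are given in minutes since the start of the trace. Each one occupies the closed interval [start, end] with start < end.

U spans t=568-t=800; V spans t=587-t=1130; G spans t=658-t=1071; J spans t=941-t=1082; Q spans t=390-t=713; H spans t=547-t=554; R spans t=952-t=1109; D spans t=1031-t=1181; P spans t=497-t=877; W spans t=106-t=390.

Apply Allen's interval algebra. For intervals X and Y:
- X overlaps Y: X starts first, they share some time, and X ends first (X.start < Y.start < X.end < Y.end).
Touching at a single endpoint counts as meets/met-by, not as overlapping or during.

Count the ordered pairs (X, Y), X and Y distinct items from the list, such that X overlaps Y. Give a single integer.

15

Checking all 90 ordered pairs for relation 'overlaps'; matching pairs in alphabetical order:
(G, D): G overlaps D ✓
(G, J): G overlaps J ✓
(G, R): G overlaps R ✓
(J, D): J overlaps D ✓
(J, R): J overlaps R ✓
(P, G): P overlaps G ✓
(P, V): P overlaps V ✓
(Q, G): Q overlaps G ✓
(Q, P): Q overlaps P ✓
(Q, U): Q overlaps U ✓
(Q, V): Q overlaps V ✓
(R, D): R overlaps D ✓
(U, G): U overlaps G ✓
(U, V): U overlaps V ✓
(V, D): V overlaps D ✓
Count: 15.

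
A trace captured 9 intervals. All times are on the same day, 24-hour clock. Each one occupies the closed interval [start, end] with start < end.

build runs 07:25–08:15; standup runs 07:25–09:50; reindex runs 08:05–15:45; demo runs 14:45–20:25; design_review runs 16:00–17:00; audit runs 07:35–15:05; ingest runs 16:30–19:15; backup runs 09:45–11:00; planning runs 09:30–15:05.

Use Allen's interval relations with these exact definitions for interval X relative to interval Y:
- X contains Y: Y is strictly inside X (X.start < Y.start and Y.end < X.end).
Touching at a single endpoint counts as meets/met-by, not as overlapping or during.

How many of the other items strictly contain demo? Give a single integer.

0

Target demo = [14:45, 20:25].
audit [07:35, 15:05] → overlaps → no.
backup [09:45, 11:00] → before → no.
build [07:25, 08:15] → before → no.
design_review [16:00, 17:00] → during → no.
ingest [16:30, 19:15] → during → no.
planning [09:30, 15:05] → overlaps → no.
reindex [08:05, 15:45] → overlaps → no.
standup [07:25, 09:50] → before → no.
Total: 0.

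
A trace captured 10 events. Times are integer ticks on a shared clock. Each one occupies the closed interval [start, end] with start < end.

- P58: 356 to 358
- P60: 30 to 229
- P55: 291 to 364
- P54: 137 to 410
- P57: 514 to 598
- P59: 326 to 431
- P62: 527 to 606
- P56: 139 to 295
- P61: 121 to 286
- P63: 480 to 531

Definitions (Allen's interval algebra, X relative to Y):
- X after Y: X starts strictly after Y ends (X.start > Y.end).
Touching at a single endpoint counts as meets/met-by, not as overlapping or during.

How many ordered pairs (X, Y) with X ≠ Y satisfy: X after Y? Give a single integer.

Checking all 90 ordered pairs for relation 'after'; matching pairs in alphabetical order:
(P55, P60): P55 after P60 ✓
(P55, P61): P55 after P61 ✓
(P57, P54): P57 after P54 ✓
(P57, P55): P57 after P55 ✓
(P57, P56): P57 after P56 ✓
(P57, P58): P57 after P58 ✓
(P57, P59): P57 after P59 ✓
(P57, P60): P57 after P60 ✓
(P57, P61): P57 after P61 ✓
(P58, P56): P58 after P56 ✓
(P58, P60): P58 after P60 ✓
(P58, P61): P58 after P61 ✓
(P59, P56): P59 after P56 ✓
(P59, P60): P59 after P60 ✓
(P59, P61): P59 after P61 ✓
(P62, P54): P62 after P54 ✓
(P62, P55): P62 after P55 ✓
(P62, P56): P62 after P56 ✓
(P62, P58): P62 after P58 ✓
(P62, P59): P62 after P59 ✓
(P62, P60): P62 after P60 ✓
(P62, P61): P62 after P61 ✓
(P63, P54): P63 after P54 ✓
(P63, P55): P63 after P55 ✓
... plus 5 further pairs not listed.
Count: 29.

29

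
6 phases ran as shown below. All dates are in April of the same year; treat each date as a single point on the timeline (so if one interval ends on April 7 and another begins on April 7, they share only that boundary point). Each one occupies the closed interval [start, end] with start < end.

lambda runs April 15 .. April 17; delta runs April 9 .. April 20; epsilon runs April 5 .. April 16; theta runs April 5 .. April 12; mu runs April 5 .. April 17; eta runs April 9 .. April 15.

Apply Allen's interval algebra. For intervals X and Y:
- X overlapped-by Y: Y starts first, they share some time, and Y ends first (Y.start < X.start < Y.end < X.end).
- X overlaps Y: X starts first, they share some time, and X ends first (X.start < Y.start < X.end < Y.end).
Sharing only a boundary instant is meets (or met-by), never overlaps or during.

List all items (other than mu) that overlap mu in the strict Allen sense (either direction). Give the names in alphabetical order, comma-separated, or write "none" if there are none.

delta

Target mu = [April 5, April 17].
delta [April 9, April 20] → overlapped-by → yes.
epsilon [April 5, April 16] → starts → no.
eta [April 9, April 15] → during → no.
lambda [April 15, April 17] → finishes → no.
theta [April 5, April 12] → starts → no.
Result: delta.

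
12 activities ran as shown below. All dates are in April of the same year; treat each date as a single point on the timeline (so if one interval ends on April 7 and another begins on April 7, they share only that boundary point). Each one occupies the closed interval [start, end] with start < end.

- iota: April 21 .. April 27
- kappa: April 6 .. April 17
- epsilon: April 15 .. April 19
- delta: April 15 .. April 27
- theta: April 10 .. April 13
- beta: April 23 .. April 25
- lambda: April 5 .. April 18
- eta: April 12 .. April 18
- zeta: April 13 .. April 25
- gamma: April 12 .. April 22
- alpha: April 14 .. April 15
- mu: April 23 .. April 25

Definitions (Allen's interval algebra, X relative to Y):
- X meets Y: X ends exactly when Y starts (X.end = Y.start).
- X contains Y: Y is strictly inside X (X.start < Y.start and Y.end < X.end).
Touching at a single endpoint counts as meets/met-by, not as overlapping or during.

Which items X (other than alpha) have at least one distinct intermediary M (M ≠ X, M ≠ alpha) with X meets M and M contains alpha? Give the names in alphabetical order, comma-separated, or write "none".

Target alpha = [April 14, April 15].
Intermediaries M with M contains alpha: eta, gamma, kappa, lambda, zeta.
Via eta — items with X meets eta: none.
Via gamma — items with X meets gamma: none.
Via kappa — items with X meets kappa: none.
Via lambda — items with X meets lambda: none.
Via zeta — items with X meets zeta: theta.
Union: theta.

theta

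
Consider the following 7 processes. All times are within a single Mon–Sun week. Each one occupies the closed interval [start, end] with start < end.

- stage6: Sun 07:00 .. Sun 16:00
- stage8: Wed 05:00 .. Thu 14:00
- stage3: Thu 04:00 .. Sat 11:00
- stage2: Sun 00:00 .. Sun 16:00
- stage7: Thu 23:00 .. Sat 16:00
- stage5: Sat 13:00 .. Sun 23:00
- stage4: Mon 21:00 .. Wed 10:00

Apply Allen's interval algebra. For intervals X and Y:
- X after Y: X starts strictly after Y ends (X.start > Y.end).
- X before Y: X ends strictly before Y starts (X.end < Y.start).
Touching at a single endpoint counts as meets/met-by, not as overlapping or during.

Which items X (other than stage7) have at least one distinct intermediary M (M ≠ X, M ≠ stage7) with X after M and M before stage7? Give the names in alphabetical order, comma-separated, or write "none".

Target stage7 = [Thu 23:00, Sat 16:00].
Intermediaries M with M before stage7: stage4, stage8.
Via stage4 — items with X after stage4: stage2, stage3, stage5, stage6.
Via stage8 — items with X after stage8: stage2, stage5, stage6.
Union: stage2, stage3, stage5, stage6.

stage2, stage3, stage5, stage6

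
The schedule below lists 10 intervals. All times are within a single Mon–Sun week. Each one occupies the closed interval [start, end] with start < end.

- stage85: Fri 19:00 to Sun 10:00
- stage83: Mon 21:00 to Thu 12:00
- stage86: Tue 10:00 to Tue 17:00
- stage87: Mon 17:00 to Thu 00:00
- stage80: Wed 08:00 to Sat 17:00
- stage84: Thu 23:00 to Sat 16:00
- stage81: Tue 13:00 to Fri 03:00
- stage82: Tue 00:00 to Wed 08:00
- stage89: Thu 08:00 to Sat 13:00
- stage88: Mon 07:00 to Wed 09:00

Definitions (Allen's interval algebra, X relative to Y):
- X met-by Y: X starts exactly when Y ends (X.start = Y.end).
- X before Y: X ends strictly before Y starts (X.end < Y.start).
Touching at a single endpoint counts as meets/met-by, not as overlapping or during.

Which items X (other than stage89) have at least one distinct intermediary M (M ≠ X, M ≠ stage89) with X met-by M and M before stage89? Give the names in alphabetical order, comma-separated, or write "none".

Target stage89 = [Thu 08:00, Sat 13:00].
Intermediaries M with M before stage89: stage82, stage86, stage87, stage88.
Via stage82 — items with X met-by stage82: stage80.
Via stage86 — items with X met-by stage86: none.
Via stage87 — items with X met-by stage87: none.
Via stage88 — items with X met-by stage88: none.
Union: stage80.

stage80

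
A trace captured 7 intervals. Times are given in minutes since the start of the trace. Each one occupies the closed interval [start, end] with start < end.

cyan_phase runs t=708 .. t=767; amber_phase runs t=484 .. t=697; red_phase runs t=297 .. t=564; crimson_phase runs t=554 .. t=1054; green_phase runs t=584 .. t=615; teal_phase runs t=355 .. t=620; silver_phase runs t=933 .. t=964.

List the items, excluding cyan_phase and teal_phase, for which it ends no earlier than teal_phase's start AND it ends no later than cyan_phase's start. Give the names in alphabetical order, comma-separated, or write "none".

amber_phase, green_phase, red_phase

Conditions: its end is no earlier than teal_phase's start (X.end >= t=355) AND its end is no later than cyan_phase's start (X.end <= t=708).
amber_phase: end t=697 >= t=355? ✓; end t=697 <= t=708? ✓ → yes.
crimson_phase: end t=1054 >= t=355? ✓; end t=1054 <= t=708? ✗ → no.
green_phase: end t=615 >= t=355? ✓; end t=615 <= t=708? ✓ → yes.
red_phase: end t=564 >= t=355? ✓; end t=564 <= t=708? ✓ → yes.
silver_phase: end t=964 >= t=355? ✓; end t=964 <= t=708? ✗ → no.
Result: amber_phase, green_phase, red_phase.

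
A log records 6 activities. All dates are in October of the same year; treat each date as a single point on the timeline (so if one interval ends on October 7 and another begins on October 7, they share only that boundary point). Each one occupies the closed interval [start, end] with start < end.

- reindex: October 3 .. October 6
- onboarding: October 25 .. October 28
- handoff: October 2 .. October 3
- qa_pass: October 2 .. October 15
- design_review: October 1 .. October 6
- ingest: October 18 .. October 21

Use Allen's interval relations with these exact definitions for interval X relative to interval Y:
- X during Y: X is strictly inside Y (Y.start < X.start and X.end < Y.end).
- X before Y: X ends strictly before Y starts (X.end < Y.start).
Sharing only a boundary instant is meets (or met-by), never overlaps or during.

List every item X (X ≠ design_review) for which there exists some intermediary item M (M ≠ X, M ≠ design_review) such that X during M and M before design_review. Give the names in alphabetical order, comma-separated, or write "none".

Target design_review = [October 1, October 6].
Intermediaries M with M before design_review: none.
Union: none.

none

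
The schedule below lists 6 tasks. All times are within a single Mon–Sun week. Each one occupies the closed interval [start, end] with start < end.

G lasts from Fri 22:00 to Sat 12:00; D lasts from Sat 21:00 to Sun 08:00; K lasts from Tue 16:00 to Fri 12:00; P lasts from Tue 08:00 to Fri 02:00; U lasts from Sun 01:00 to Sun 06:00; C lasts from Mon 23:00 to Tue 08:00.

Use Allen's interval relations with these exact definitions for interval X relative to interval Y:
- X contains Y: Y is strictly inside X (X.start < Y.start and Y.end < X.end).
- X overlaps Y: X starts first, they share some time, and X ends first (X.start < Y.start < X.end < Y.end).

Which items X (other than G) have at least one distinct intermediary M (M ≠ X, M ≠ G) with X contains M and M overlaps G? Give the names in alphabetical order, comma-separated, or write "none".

none

Target G = [Fri 22:00, Sat 12:00].
Intermediaries M with M overlaps G: none.
Union: none.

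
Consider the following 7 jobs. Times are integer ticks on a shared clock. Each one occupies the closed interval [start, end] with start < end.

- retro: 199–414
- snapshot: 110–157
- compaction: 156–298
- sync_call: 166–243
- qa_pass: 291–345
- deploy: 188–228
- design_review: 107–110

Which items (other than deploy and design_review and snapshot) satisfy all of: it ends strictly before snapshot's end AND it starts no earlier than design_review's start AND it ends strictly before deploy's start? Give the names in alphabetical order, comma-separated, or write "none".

none

Conditions: its end is strictly before snapshot's end (X.end < 157) AND its start is no earlier than design_review's start (X.start >= 107) AND its end is strictly before deploy's start (X.end < 188).
compaction: end 298 < 157? ✗; start 156 >= 107? ✓; end 298 < 188? ✗ → no.
qa_pass: end 345 < 157? ✗; start 291 >= 107? ✓; end 345 < 188? ✗ → no.
retro: end 414 < 157? ✗; start 199 >= 107? ✓; end 414 < 188? ✗ → no.
sync_call: end 243 < 157? ✗; start 166 >= 107? ✓; end 243 < 188? ✗ → no.
Result: none.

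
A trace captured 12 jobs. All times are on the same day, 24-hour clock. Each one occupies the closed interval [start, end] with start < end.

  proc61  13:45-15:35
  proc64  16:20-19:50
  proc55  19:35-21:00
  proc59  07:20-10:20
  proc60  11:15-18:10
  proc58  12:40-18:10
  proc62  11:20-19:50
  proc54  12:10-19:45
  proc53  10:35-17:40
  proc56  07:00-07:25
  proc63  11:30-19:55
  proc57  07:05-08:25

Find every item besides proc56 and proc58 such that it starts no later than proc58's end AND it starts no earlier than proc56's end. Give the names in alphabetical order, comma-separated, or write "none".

Conditions: its start is no later than proc58's end (X.start <= 18:10) AND its start is no earlier than proc56's end (X.start >= 07:25).
proc53: start 10:35 <= 18:10? ✓; start 10:35 >= 07:25? ✓ → yes.
proc54: start 12:10 <= 18:10? ✓; start 12:10 >= 07:25? ✓ → yes.
proc55: start 19:35 <= 18:10? ✗; start 19:35 >= 07:25? ✓ → no.
proc57: start 07:05 <= 18:10? ✓; start 07:05 >= 07:25? ✗ → no.
proc59: start 07:20 <= 18:10? ✓; start 07:20 >= 07:25? ✗ → no.
proc60: start 11:15 <= 18:10? ✓; start 11:15 >= 07:25? ✓ → yes.
proc61: start 13:45 <= 18:10? ✓; start 13:45 >= 07:25? ✓ → yes.
proc62: start 11:20 <= 18:10? ✓; start 11:20 >= 07:25? ✓ → yes.
proc63: start 11:30 <= 18:10? ✓; start 11:30 >= 07:25? ✓ → yes.
proc64: start 16:20 <= 18:10? ✓; start 16:20 >= 07:25? ✓ → yes.
Result: proc53, proc54, proc60, proc61, proc62, proc63, proc64.

proc53, proc54, proc60, proc61, proc62, proc63, proc64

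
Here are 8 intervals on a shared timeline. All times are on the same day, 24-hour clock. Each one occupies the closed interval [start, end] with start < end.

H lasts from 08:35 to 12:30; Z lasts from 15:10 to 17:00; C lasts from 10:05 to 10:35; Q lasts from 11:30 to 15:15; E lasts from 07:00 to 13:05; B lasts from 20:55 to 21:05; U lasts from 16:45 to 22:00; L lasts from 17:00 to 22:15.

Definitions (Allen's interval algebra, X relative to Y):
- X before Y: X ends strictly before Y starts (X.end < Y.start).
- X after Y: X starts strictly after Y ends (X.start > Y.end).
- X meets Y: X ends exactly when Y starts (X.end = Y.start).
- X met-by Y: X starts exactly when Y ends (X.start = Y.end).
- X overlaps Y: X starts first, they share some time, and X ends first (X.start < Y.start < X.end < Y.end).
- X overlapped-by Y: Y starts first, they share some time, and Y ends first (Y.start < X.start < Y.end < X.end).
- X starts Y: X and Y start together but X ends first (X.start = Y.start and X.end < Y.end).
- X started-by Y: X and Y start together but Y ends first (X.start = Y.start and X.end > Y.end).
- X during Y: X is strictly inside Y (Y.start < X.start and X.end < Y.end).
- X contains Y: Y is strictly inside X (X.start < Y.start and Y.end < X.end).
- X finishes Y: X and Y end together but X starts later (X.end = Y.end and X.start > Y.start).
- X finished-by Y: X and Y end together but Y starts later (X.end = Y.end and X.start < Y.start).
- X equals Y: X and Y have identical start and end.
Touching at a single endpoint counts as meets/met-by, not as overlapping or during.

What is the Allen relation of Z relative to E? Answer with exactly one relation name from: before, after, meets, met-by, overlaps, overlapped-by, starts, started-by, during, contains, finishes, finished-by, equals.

Z = [15:10, 17:00]; E = [07:00, 13:05].
Compare endpoints: Z.start > E.start, Z.start > E.end, Z.end > E.start, Z.end > E.end.
That pattern is 'after'.

after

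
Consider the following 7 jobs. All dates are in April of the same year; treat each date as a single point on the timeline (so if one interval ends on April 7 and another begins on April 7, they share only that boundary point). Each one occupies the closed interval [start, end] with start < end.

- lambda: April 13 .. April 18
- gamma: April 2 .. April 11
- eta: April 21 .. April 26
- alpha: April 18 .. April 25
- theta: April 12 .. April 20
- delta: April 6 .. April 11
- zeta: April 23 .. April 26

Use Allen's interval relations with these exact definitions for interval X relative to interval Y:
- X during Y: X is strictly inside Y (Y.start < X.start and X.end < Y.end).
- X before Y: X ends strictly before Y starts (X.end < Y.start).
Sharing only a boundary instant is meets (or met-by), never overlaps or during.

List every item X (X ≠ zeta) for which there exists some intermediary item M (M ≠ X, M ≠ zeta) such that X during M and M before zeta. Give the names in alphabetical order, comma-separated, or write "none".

Target zeta = [April 23, April 26].
Intermediaries M with M before zeta: delta, gamma, lambda, theta.
Via delta — items with X during delta: none.
Via gamma — items with X during gamma: none.
Via lambda — items with X during lambda: none.
Via theta — items with X during theta: lambda.
Union: lambda.

lambda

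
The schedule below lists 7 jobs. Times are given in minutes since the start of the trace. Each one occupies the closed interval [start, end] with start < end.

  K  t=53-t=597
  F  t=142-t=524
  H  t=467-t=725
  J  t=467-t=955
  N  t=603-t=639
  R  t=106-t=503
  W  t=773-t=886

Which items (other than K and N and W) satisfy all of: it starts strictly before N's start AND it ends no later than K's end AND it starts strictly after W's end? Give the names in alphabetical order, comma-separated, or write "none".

Conditions: its start is strictly before N's start (X.start < t=603) AND its end is no later than K's end (X.end <= t=597) AND its start is strictly after W's end (X.start > t=886).
F: start t=142 < t=603? ✓; end t=524 <= t=597? ✓; start t=142 > t=886? ✗ → no.
H: start t=467 < t=603? ✓; end t=725 <= t=597? ✗; start t=467 > t=886? ✗ → no.
J: start t=467 < t=603? ✓; end t=955 <= t=597? ✗; start t=467 > t=886? ✗ → no.
R: start t=106 < t=603? ✓; end t=503 <= t=597? ✓; start t=106 > t=886? ✗ → no.
Result: none.

none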